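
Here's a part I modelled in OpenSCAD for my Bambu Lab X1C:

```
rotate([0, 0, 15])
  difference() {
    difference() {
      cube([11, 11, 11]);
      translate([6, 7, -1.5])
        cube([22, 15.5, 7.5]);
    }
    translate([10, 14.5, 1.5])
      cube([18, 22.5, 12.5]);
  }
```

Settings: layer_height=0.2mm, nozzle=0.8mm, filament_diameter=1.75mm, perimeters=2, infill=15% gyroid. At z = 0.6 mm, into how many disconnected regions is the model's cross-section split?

At z = 0.6 mm: the cube (footprint 11×11) is included at this height; the cube at (6, 7) is present — its section is the full 22×15.5 rectangle; Taking the first minus the rest: starting from the 11×11 cube, the 22×15.5 cube at (6, 7) partially overlaps it — only the 20.00 mm² overlap (of its 341.00 mm²) is removed, clipping the outline — 1 connected region; the cube at (10, 14.5) is absent (z outside [1.5, 14]); Subtracting the remaining from the first: none of the subtracted shapes is present at this height, so that combined region is unchanged — 1 connected region; (whole slice rotated 15° about Z — lengths, areas and connectivity unchanged). The result has 1 disconnected region.

1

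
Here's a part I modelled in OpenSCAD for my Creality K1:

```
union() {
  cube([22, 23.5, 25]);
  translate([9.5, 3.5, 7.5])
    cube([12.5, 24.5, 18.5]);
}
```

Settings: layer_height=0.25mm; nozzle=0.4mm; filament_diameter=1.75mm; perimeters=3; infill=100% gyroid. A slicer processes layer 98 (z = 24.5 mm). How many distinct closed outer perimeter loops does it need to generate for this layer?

1

At z = 24.5 mm: the cube is present — its section is the full 22×23.5 rectangle; the cube at (9.5, 3.5) (footprint 12.5×24.5) is included at this height; Taking the union: the regions partially overlap (shared area 250.00 mm²), so overlapping operands fuse into one piece — 1 connected region. The result has 1 disconnected region.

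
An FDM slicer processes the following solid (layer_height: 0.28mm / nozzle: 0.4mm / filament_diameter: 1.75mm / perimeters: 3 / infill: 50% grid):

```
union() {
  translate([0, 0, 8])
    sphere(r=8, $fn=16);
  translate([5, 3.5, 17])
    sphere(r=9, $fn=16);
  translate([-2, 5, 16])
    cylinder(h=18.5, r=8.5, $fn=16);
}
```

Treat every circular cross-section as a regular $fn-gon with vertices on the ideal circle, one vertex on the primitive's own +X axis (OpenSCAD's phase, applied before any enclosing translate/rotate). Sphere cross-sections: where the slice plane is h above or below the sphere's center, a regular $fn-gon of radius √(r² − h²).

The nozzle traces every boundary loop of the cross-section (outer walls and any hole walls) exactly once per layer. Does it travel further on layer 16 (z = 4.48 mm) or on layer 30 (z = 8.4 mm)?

Layer 16 (z = 4.48): the r=8 sphere contributes a regular 16-gon of circumradius √(8²−3.52²) = 7.184 (perimeter = 2·16·7.184·sin(180°/16) = 44.85 mm); the sphere at (5, 3.5) is not intersected at this z (|z−center|=12.520 > r=9); the cylinder at (-2, 5) does not reach this height (z outside [16, 34.5]); Taking the union: only the r=8 sphere is present, so the union is just that shape — boundary = 44.85 mm. So its perimeter = 44.85 mm. Layer 30 (z = 8.4): the r=8 sphere contributes a regular 16-gon of circumradius √(8²−0.4²) = 7.990 (perimeter = 2·16·7.990·sin(180°/16) = 49.88 mm); the r=9 sphere at (5, 3.5) slices to a regular 16-gon of circumradius 2.653 (√(r²−h²) with h=8.6 from center) (perimeter = 2·16·2.653·sin(180°/16) = 16.56 mm); the cylinder at (-2, 5) does not reach this height (z outside [16, 34.5]); Combining (union): the regions partially overlap (shared area 19.04 mm²), so the edge portions inside another operand are dropped and the merged outline is re-measured after clipping — boundary = 50.56 mm. So its perimeter = 50.56 mm. Layer 30 is larger (50.56 vs 44.85 mm).

layer 30 (z = 8.4 mm)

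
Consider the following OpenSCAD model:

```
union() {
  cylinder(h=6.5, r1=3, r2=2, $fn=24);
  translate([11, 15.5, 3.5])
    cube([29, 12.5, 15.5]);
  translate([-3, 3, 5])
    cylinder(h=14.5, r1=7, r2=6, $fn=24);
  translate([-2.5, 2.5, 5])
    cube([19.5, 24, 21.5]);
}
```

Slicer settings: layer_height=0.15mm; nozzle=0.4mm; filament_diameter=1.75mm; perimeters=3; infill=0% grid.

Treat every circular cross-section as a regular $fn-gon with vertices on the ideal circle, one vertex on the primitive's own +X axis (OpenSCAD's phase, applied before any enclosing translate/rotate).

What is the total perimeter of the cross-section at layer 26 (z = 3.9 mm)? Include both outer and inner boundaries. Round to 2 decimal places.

98.04 mm

At z = 3.9 mm: the cone contributes a regular 24-gon of circumradius 2.400 (interpolated between r1=3 and r2=2 at t=0.600) (perimeter = 2·24·2.400·sin(180°/24) = 15.04 mm); the cube at (11, 15.5) (footprint 29×12.5) is included at this height (perimeter 83.00 mm); the cone at (-3, 3) does not reach this height (z outside [5, 19.5]); the cube at (-2.5, 2.5) does not reach this height (z outside [5, 26.5]); Combining (union): the 2 present regions are separate (no shared area or edge), so areas and boundary lengths simply add and each stays a separate island — boundary = 98.04 mm. Overall, the cross-section has 2 separate islands. Total boundary length (outer) = 98.04 mm.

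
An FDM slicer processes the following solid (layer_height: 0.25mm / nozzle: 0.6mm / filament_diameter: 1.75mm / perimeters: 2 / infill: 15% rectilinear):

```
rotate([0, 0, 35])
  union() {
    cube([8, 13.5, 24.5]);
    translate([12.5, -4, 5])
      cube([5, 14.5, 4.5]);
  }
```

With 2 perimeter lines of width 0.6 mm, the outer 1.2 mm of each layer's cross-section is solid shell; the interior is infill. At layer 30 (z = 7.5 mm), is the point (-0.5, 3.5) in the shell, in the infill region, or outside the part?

At z = 7.5 mm: the cube (footprint 8×13.5) is included at this height; the cube at (12.5, -4) is present — its section is the full 5×14.5 rectangle; Merging all regions: the 2 present regions are separate (no shared area or edge), so areas and boundary lengths simply add and each stays a separate island — 2 connected regions; (whole slice rotated 35° about Z — lengths, areas and connectivity unchanged). Overall, the cross-section has 2 separate islands. Undo the 35° rotation: the query point maps to (1.598, 3.154) in the un-rotated model frame. The nearest boundary edge runs (0.00, 0.00)→(0.00, 13.50); distance from the point to it = 1.60 mm. (Shell/infill is judged within the island containing the point — the largest one.) The point is inside the cross-section and 1.60 mm from the nearest boundary — more than the 1.2 mm shell width (2 × 0.6), so it's in the infill interior.

infill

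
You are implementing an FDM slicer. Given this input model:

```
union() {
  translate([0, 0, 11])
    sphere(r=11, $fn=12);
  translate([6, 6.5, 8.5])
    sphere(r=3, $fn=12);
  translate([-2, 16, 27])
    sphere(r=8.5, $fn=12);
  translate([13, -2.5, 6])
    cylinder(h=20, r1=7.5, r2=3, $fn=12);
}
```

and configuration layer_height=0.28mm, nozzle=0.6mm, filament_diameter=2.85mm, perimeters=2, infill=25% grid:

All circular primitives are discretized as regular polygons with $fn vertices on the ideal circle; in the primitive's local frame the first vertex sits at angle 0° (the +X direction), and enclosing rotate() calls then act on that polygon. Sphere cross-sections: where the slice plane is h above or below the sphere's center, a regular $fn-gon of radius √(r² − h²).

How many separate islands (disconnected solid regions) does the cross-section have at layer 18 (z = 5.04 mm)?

1

At z = 5.04 mm: the r=11 sphere slices to a regular 12-gon of circumradius 9.245 (√(r²−h²) with h=5.96 from center); the sphere at (6, 6.5) does not reach this height (|z−center|=3.460 > r=3); the sphere at (-2, 16) does not reach this height (|z−center|=21.960 > r=8.5); the cone at (13, -2.5) is not intersected at this z (z outside [6, 26]); Combining (union): only the r=11 sphere is present, so the union is just that shape — 1 connected region. Overall, the cross-section is a single solid region. Island count = 1.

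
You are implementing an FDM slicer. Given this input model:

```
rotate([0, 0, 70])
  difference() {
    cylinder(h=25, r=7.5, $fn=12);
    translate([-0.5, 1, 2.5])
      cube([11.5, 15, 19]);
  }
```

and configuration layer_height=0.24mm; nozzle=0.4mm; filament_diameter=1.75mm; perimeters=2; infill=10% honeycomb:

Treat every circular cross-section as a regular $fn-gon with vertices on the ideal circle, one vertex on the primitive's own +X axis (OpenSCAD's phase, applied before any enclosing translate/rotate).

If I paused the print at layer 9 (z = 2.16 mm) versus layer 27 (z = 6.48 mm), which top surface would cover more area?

Layer 9 (z = 2.16): the cylinder: section is a regular 12-gon, circumradius r=7.5 (area = (12/2)·7.500²·sin(360°/12) = 168.75 mm²); the cube at (-0.5, 1) is not intersected at this z (z outside [2.5, 21.5]); Subtracting the remaining from the first: none of the subtracted shapes is present at this height, so the r=7.5 cylinder is unchanged — area = 168.75 mm²; (rotated 70° about Z; rotation is an isometry so areas/perimeters/island counts are preserved). So its area = 168.75 mm². Layer 27 (z = 6.48): the cylinder: section is a regular 12-gon, circumradius r=7.5 (area = (12/2)·7.500²·sin(360°/12) = 168.75 mm²); the cube at (-0.5, 1) is present — its section is the full 11.5×15 rectangle (area 172.50 mm²); Taking the first minus the rest: starting from the r=7.5 cylinder (168.75 mm²), the 11.5×15 cube at (-0.5, 1) partially overlaps it — only the 38.04 mm² overlap (of its 172.50 mm²) is removed, clipping the outline — area = 130.71 mm²; (whole slice rotated 70° about Z — lengths, areas and connectivity unchanged). So its area = 130.71 mm². Layer 9 is larger (168.75 vs 130.71 mm²).

layer 9 (z = 2.16 mm)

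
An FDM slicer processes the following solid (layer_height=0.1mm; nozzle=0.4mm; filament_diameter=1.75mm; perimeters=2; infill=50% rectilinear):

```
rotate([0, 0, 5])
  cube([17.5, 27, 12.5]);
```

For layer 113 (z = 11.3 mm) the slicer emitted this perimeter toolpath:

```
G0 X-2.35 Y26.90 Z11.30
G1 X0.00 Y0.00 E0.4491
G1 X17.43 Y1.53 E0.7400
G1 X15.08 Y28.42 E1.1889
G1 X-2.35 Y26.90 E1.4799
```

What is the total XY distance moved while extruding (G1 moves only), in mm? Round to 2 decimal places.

88.99 mm

Sum the Euclidean lengths of each G1 segment: total = 88.99 mm.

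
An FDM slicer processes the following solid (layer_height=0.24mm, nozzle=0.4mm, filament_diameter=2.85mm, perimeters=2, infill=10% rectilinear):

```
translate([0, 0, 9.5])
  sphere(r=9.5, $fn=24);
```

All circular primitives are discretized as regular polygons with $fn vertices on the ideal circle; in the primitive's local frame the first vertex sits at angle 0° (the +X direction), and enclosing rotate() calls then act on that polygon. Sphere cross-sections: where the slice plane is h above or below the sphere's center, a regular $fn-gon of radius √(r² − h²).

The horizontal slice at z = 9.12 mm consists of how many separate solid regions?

At z = 9.12 mm: the sphere: section is a regular 24-gon, circumradius = √(r²−h²) = √(9.5²−0.38²) = 9.492. The result has 1 disconnected region.

1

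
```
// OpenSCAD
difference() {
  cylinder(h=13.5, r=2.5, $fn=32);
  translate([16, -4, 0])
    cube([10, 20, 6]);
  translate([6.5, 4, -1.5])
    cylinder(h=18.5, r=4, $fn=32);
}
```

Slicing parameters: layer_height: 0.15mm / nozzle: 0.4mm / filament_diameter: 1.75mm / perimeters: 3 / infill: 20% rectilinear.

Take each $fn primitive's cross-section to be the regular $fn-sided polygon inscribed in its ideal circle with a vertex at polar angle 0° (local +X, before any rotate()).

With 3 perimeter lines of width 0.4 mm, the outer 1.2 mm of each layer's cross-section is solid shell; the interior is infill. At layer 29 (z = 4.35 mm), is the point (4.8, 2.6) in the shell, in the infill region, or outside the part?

At z = 4.35 mm: the cylinder: section is a regular 32-gon, circumradius r=2.5; the cube at (16, -4) (footprint 10×20) is included at this height; the r=4 cylinder at (6.5, 4) contributes a regular 32-gon of circumradius 4; Subtracting the remaining from the first: starting from the r=2.5 cylinder, the 10×20 cube at (16, -4) misses the remaining region (no effect); the r=4 cylinder at (6.5, 4) misses the remaining region (no effect) — 1 connected region. Overall, the cross-section is a single solid region. The nearest boundary edge runs (2.08, 1.39)→(2.31, 0.96); distance from the point to it = 2.97 mm. The point is not inside any of the regions above, so it lies outside the cross-section (2.97 mm from the nearest boundary).

outside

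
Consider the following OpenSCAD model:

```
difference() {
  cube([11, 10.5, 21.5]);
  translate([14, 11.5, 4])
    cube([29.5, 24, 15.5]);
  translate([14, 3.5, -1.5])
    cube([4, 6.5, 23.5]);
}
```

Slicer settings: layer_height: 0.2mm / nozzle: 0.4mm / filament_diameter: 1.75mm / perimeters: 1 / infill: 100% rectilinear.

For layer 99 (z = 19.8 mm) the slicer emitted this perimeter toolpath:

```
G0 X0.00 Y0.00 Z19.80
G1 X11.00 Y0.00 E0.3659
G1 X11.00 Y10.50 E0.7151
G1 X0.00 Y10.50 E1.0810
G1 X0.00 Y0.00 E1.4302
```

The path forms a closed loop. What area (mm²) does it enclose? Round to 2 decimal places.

115.50 mm²

Apply the shoelace formula to the sequence of (X, Y) vertices; enclosed area = 115.50 mm².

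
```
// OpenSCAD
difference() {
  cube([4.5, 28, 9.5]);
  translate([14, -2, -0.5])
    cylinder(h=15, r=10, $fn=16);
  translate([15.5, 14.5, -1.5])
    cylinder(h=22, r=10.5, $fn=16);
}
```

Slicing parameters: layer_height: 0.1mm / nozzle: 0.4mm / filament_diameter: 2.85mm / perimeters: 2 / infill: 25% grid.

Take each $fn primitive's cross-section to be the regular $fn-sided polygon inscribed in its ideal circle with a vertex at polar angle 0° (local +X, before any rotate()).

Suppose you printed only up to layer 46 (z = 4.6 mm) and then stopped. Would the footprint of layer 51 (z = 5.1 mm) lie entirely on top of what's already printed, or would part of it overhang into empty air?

Compare the two slices. At z = 4.6: the 4.5×28 cube contributes its full rectangle (area 126.00 mm²); the r=10 cylinder at (14, -2) gives a regular 16-gon of circumradius 10 (constant along its height) (area = (16/2)·10.000²·sin(360°/16) = 306.15 mm²); the cylinder at (15.5, 14.5): section is a regular 16-gon, circumradius r=10.5 (area = (16/2)·10.500²·sin(360°/16) = 337.53 mm²); Taking the first minus the rest: starting from the 4.5×28 cube (126.00 mm²), the r=10 cylinder at (14, -2) partially overlaps it — only the 0.03 mm² overlap (of its 306.15 mm²) is removed, clipping the outline; the r=10.5 cylinder at (15.5, 14.5) misses the remaining region (no effect) — area = 125.97 mm². At z = 5.1: the cube is present — its section is the full 4.5×28 rectangle (area 126.00 mm²); the r=10 cylinder at (14, -2) contributes a regular 16-gon of circumradius 10 (area = (16/2)·10.000²·sin(360°/16) = 306.15 mm²); the r=10.5 cylinder at (15.5, 14.5) gives a regular 16-gon of circumradius 10.5 (constant along its height) (area = (16/2)·10.500²·sin(360°/16) = 337.53 mm²); After the difference (first − rest): starting from the 4.5×28 cube (126.00 mm²), the r=10 cylinder at (14, -2) partially overlaps it — only the 0.03 mm² overlap (of its 306.15 mm²) is removed, clipping the outline; the r=10.5 cylinder at (15.5, 14.5) misses the remaining region (no effect) — area = 125.97 mm². Checking containment: the cross-section at z = 5.1 is a subset of the cross-section at z = 4.6.

entirely on top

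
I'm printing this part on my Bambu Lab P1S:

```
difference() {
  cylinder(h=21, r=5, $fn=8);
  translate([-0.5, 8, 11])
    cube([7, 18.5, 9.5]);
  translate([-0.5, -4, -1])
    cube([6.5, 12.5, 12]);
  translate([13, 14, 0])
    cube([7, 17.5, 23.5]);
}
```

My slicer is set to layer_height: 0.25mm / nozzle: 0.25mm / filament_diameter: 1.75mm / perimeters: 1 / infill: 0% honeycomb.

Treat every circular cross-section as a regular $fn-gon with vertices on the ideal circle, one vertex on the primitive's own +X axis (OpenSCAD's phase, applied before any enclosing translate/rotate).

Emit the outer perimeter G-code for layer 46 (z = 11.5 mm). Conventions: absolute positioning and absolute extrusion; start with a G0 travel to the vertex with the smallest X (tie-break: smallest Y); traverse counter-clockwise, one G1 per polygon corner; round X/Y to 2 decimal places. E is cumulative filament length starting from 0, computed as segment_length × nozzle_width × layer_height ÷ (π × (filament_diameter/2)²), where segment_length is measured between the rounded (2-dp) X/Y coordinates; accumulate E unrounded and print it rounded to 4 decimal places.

G0 X-5.00 Y0.00 Z11.50
G1 X-3.54 Y-3.54 E0.0995
G1 X0.00 Y-5.00 E0.1990
G1 X3.54 Y-3.54 E0.2985
G1 X5.00 Y0.00 E0.3980
G1 X3.54 Y3.54 E0.4975
G1 X0.00 Y5.00 E0.5970
G1 X-3.54 Y3.54 E0.6965
G1 X-5.00 Y0.00 E0.7960

At z = 11.5 mm: the cylinder: section is a regular 8-gon, circumradius r=5; the cube at (-0.5, 8) is present — its section is the full 7×18.5 rectangle; the cube at (-0.5, -4) does not reach this height (z outside [-1, 11]); the cube at (13, 14) (footprint 7×17.5) is included at this height; Subtracting the remaining from the first: starting from the r=5 cylinder, the 7×18.5 cube at (-0.5, 8) misses the remaining region (no effect); the 7×17.5 cube at (13, 14) misses the remaining region (no effect) — 1 connected region. The outline is a single polygon with 8 vertices. Extrusion per mm of travel: 0.25 × 0.25 / (π × 0.875²) = 0.025984. Accumulating E over each segment gives final E = 0.7960.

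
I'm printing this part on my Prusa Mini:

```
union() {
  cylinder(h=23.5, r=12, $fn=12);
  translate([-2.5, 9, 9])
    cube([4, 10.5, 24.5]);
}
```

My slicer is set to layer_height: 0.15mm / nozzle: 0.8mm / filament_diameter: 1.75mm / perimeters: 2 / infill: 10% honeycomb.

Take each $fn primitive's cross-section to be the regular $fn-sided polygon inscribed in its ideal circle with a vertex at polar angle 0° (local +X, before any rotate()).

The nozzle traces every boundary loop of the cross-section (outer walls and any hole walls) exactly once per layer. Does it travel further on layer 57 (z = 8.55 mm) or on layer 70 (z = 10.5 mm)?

layer 70 (z = 10.5 mm)

Layer 57 (z = 8.55): the r=12 cylinder gives a regular 12-gon of circumradius 12 (constant along its height) (perimeter = 2·12·12.000·sin(180°/12) = 74.54 mm); the cube at (-2.5, 9) is not intersected at this z (z outside [9, 33.5]); Merging all regions: only the r=12 cylinder is present, so the union is just that shape — boundary = 74.54 mm. So its perimeter = 74.54 mm. Layer 70 (z = 10.5): the r=12 cylinder contributes a regular 12-gon of circumradius 12 (perimeter = 2·12·12.000·sin(180°/12) = 74.54 mm); the cube at (-2.5, 9) is present — its section is the full 4×10.5 rectangle (perimeter 29.00 mm); Taking the union: the regions partially overlap (shared area 10.86 mm²), so the edge portions inside another operand are dropped and the merged outline is re-measured after clipping — boundary = 90.47 mm. So its perimeter = 90.47 mm. Layer 70 is larger (90.47 vs 74.54 mm).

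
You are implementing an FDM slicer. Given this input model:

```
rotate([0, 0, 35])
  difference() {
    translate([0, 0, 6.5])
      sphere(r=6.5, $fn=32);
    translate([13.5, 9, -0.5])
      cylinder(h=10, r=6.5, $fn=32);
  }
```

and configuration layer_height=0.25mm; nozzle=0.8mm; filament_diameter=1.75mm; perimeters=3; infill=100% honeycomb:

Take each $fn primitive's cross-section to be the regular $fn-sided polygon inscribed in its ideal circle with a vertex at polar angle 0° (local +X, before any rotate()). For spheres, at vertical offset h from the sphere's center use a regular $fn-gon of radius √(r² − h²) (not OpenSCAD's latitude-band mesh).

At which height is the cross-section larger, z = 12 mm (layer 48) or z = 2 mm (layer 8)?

layer 8 (z = 2 mm)

Layer 48 (z = 12): the sphere: section is a regular 32-gon, circumradius = √(r²−h²) = √(6.5²−5.5²) = 3.464 (area = (32/2)·3.464²·sin(360°/32) = 37.46 mm²); the cylinder at (13.5, 9) does not reach this height (z outside [-0.5, 9.5]); Subtracting the remaining from the first: none of the subtracted shapes is present at this height, so the r=6.5 sphere is unchanged — area = 37.46 mm²; (whole slice rotated 35° about Z — lengths, areas and connectivity unchanged). So its area = 37.46 mm². Layer 8 (z = 2): the r=6.5 sphere slices to a regular 32-gon of circumradius 4.690 (√(r²−h²) with h=4.5 from center) (area = (32/2)·4.690²·sin(360°/32) = 68.67 mm²); the r=6.5 cylinder at (13.5, 9) gives a regular 32-gon of circumradius 6.5 (constant along its height) (area = (32/2)·6.500²·sin(360°/32) = 131.88 mm²); After the difference (first − rest): starting from the r=6.5 sphere (68.67 mm²), the r=6.5 cylinder at (13.5, 9) misses the remaining region (no effect) — area = 68.67 mm²; (rotated 35° about Z; rotation is an isometry so areas/perimeters/island counts are preserved). So its area = 68.67 mm². Layer 8 is larger (68.67 vs 37.46 mm²).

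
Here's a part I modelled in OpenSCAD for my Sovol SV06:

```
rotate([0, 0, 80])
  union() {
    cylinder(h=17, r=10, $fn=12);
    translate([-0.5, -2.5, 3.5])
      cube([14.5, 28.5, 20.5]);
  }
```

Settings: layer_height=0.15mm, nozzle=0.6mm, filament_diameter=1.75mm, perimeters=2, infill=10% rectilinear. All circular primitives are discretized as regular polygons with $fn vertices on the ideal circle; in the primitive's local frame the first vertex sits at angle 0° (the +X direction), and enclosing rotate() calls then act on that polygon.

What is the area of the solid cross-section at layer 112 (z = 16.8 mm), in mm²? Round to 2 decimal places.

607.87 mm²

At z = 16.8 mm: the r=10 cylinder gives a regular 12-gon of circumradius 10 (constant along its height) (area = (12/2)·10.000²·sin(360°/12) = 300.00 mm²); the cube at (-0.5, -2.5) is present — its section is the full 14.5×28.5 rectangle (area 413.25 mm²); Merging all regions: the regions partially overlap — summed areas 713.25 mm² minus the doubly-counted overlap 105.38 mm² gives 607.87 mm² — area = 607.87 mm²; (whole slice rotated 80° about Z — lengths, areas and connectivity unchanged). Overall, the cross-section is a single solid region. Net area = 607.87 mm².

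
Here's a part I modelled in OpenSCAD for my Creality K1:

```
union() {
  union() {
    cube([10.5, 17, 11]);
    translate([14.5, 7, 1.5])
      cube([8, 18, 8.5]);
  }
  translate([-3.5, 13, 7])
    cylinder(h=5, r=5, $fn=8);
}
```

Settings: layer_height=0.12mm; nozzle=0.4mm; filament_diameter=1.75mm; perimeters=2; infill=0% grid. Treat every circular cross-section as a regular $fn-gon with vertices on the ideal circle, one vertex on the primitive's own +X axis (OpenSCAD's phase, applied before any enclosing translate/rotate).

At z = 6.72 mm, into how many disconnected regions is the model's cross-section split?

2

At z = 6.72 mm: the 10.5×17 cube contributes its full rectangle; the 8×18 cube at (14.5, 7) contributes its full rectangle; Combining (union): the 2 present regions are separate (no shared area or edge), so areas and boundary lengths simply add and each stays a separate island — 2 connected regions; the cylinder at (-3.5, 13) does not reach this height (z outside [7, 12]); Combining (union): only that combined region is present, so the union is just that shape — 2 connected regions. The result has 2 disconnected regions.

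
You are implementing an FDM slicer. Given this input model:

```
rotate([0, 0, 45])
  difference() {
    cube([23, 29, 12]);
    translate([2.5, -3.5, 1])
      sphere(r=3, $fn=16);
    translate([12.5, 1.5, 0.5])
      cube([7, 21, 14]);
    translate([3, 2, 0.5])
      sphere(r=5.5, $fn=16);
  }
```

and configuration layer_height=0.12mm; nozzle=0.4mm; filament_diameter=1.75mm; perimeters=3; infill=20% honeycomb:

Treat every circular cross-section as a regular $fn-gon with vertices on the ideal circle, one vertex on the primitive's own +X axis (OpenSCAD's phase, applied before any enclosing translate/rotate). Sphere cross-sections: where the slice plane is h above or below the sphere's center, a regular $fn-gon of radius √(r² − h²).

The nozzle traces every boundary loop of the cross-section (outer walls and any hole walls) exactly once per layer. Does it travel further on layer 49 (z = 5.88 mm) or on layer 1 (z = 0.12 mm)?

layer 49 (z = 5.88 mm)

Layer 49 (z = 5.88): the 23×29 cube contributes its full rectangle (perimeter 104.00 mm); the sphere at (2.5, -3.5) is absent (|z−center|=4.880 > r=3); the cube at (12.5, 1.5) (footprint 7×21) is included at this height (perimeter 56.00 mm); the r=5.5 sphere at (3, 2) contributes a regular 16-gon of circumradius √(5.5²−5.38²) = 1.143 (perimeter = 2·16·1.143·sin(180°/16) = 7.13 mm); Subtracting the remaining from the first: starting from the 23×29 cube, the 7×21 cube at (12.5, 1.5) lies wholly inside it (removes its full 147.00 mm² and its 56.00 mm outline becomes a hole wall); the r=5.5 sphere at (3, 2) lies wholly inside it (removes its full 4.00 mm² and its 7.13 mm outline becomes a hole wall) — boundary (outer + 2 inner loops) = 167.13 mm; (rotated 45° about Z; rotation is an isometry so areas/perimeters/island counts are preserved). So its perimeter = 167.13 mm. Layer 1 (z = 0.12): the cube is present — its section is the full 23×29 rectangle (perimeter 104.00 mm); the r=3 sphere at (2.5, -3.5) contributes a regular 16-gon of circumradius √(3²−0.88²) = 2.868 (perimeter = 2·16·2.868·sin(180°/16) = 17.90 mm); the cube at (12.5, 1.5) does not reach this height (z outside [0.5, 14.5]); the r=5.5 sphere at (3, 2) contributes a regular 16-gon of circumradius √(5.5²−0.38²) = 5.487 (perimeter = 2·16·5.487·sin(180°/16) = 34.25 mm); After the difference (first − rest): starting from the 23×29 cube, the r=3 sphere at (2.5, -3.5) misses the remaining region (no effect); the r=5.5 sphere at (3, 2) partially overlaps it — only the 54.99 mm² overlap (of its 92.17 mm²) is removed, clipping the outline — boundary = 103.27 mm; (rotated 45° about Z; rotation is an isometry so areas/perimeters/island counts are preserved). So its perimeter = 103.27 mm. Layer 49 is larger (167.13 vs 103.27 mm).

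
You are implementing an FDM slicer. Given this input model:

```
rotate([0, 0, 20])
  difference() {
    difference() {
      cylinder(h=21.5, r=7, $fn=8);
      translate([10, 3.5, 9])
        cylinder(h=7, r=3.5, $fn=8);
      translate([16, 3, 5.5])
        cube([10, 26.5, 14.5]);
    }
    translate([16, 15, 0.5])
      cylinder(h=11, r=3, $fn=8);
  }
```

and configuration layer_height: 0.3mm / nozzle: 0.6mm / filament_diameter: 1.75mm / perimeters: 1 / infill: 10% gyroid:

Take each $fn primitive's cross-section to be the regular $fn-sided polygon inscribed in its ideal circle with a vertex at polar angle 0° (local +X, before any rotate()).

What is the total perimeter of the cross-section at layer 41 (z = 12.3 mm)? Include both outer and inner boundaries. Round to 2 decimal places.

42.86 mm

At z = 12.3 mm: the cylinder: section is a regular 8-gon, circumradius r=7 (perimeter = 2·8·7.000·sin(180°/8) = 42.86 mm); the r=3.5 cylinder at (10, 3.5) contributes a regular 8-gon of circumradius 3.5 (perimeter = 2·8·3.500·sin(180°/8) = 21.43 mm); the cube at (16, 3) (footprint 10×26.5) is included at this height (perimeter 73.00 mm); Subtracting the remaining from the first: starting from the r=7 cylinder, the r=3.5 cylinder at (10, 3.5) misses the remaining region (no effect); the 10×26.5 cube at (16, 3) misses the remaining region (no effect) — boundary = 42.86 mm; the cylinder at (16, 15) is absent (z outside [0.5, 11.5]); Taking the first minus the rest: none of the subtracted shapes is present at this height, so that combined region is unchanged — boundary = 42.86 mm; (rotated 20° about Z; rotation is an isometry so areas/perimeters/island counts are preserved). Overall, the cross-section is a single solid region. Total boundary length (outer) = 42.86 mm.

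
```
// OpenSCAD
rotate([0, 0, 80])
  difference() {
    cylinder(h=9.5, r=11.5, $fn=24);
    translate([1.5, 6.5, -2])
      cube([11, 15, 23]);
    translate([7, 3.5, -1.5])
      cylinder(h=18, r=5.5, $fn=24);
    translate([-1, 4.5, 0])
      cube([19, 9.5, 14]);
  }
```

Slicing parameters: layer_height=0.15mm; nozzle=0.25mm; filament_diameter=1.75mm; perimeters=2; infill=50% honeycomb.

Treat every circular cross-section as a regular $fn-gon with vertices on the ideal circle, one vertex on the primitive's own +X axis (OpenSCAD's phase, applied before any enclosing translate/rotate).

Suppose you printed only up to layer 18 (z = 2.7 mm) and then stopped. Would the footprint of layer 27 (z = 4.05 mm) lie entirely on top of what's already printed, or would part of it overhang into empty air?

Compare the two slices. At z = 2.7: the cylinder: section is a regular 24-gon, circumradius r=11.5 (area = (24/2)·11.500²·sin(360°/24) = 410.75 mm²); the cube at (1.5, 6.5) (footprint 11×15) is included at this height (area 165.00 mm²); the cylinder at (7, 3.5): section is a regular 24-gon, circumradius r=5.5 (area = (24/2)·5.500²·sin(360°/24) = 93.95 mm²); the cube at (-1, 4.5) (footprint 19×9.5) is included at this height (area 180.50 mm²); After the difference (first − rest): starting from the r=11.5 cylinder (410.75 mm²), the 11×15 cube at (1.5, 6.5) partially overlaps it — only the 25.22 mm² overlap (of its 165.00 mm²) is removed, clipping the outline; the r=5.5 cylinder at (7, 3.5) partially overlaps it — only the 69.35 mm² overlap (of its 93.95 mm²) is removed, clipping the outline; the 19×9.5 cube at (-1, 4.5) partially overlaps it — only the 18.17 mm² overlap (of its 180.50 mm²) is removed, clipping the outline — area = 298.00 mm²; (whole slice rotated 80° about Z — lengths, areas and connectivity unchanged). At z = 4.05: the r=11.5 cylinder gives a regular 24-gon of circumradius 11.5 (constant along its height) (area = (24/2)·11.500²·sin(360°/24) = 410.75 mm²); the cube at (1.5, 6.5) is present — its section is the full 11×15 rectangle (area 165.00 mm²); the cylinder at (7, 3.5): section is a regular 24-gon, circumradius r=5.5 (area = (24/2)·5.500²·sin(360°/24) = 93.95 mm²); the cube at (-1, 4.5) is present — its section is the full 19×9.5 rectangle (area 180.50 mm²); Taking the first minus the rest: starting from the r=11.5 cylinder (410.75 mm²), the 11×15 cube at (1.5, 6.5) partially overlaps it — only the 25.22 mm² overlap (of its 165.00 mm²) is removed, clipping the outline; the r=5.5 cylinder at (7, 3.5) partially overlaps it — only the 69.35 mm² overlap (of its 93.95 mm²) is removed, clipping the outline; the 19×9.5 cube at (-1, 4.5) partially overlaps it — only the 18.17 mm² overlap (of its 180.50 mm²) is removed, clipping the outline — area = 298.00 mm²; (whole slice rotated 80° about Z — lengths, areas and connectivity unchanged). Checking containment: the cross-section at z = 4.05 is a subset of the cross-section at z = 2.7.

entirely on top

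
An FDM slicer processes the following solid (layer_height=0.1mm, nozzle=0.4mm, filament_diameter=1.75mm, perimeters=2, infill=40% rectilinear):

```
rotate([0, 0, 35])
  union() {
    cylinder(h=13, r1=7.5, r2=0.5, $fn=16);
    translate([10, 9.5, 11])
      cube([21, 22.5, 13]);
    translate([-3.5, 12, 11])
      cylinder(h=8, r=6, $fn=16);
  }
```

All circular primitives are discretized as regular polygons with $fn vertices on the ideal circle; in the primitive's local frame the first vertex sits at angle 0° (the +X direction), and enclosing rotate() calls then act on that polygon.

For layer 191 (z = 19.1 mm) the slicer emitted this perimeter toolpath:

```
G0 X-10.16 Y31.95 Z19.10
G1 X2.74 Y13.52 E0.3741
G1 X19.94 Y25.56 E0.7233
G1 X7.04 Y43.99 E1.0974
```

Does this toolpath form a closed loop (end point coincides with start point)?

Start point (G0): (-10.16, 31.95). End point (last G1): the path does not return to the start — open.

no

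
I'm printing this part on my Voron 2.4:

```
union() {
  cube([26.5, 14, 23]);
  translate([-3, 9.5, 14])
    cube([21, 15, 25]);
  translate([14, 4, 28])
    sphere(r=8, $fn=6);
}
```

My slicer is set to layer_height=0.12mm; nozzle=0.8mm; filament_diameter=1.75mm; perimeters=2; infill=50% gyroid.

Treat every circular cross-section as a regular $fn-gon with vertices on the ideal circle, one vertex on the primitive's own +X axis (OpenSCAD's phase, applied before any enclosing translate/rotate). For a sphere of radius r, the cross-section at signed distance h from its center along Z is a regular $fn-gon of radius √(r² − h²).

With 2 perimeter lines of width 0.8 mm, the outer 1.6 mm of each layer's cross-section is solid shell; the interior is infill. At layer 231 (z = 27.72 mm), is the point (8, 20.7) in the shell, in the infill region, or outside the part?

infill

At z = 27.72 mm: the cube is absent (z outside [0, 23]); the 21×15 cube at (-3, 9.5) contributes its full rectangle; the r=8 sphere at (14, 4) slices to a regular 6-gon of circumradius 7.995 (√(r²−h²) with h=0.28 from center); Combining (union): the regions partially overlap (shared area 11.97 mm²), so overlapping operands fuse into one piece — 1 connected region. Overall, the cross-section is a single solid region. The nearest boundary edge runs (-3.00, 24.50)→(18.00, 24.50); distance from the point to it = 3.80 mm. The point is inside the cross-section and 3.80 mm from the nearest boundary — more than the 1.6 mm shell width (2 × 0.8), so it's in the infill interior.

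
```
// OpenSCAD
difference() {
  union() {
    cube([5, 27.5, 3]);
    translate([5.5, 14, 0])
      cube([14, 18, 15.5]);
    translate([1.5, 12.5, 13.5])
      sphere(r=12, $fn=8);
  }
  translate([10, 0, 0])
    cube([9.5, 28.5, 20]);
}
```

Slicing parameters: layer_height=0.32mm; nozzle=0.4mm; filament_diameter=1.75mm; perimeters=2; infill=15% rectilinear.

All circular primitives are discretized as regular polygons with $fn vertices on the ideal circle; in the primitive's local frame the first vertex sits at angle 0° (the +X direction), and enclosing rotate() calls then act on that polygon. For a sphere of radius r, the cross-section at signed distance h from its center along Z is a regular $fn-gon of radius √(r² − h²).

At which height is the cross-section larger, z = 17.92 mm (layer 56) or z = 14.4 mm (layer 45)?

layer 45 (z = 14.4 mm)

Layer 56 (z = 17.92): the cube does not reach this height (z outside [0, 3]); the cube at (5.5, 14) is absent (z outside [0, 15.5]); the r=12 sphere at (1.5, 12.5) contributes a regular 8-gon of circumradius √(12²−4.42²) = 11.156 (area = (8/2)·11.156²·sin(360°/8) = 352.04 mm²); Combining (union): only the r=12 sphere at (1.5, 12.5) is present, so the union is just that shape — area = 352.04 mm²; the cube at (10, 0) (footprint 9.5×28.5) is included at this height (area 270.75 mm²); After the difference (first − rest): starting from the result so far (352.04 mm²), the 9.5×28.5 cube at (10, 0) partially overlaps it — only the 17.03 mm² overlap (of its 270.75 mm²) is removed, clipping the outline — area = 335.00 mm². So its area = 335.00 mm². Layer 45 (z = 14.4): the cube is not intersected at this z (z outside [0, 3]); the cube at (5.5, 14) (footprint 14×18) is included at this height (area 252.00 mm²); the r=12 sphere at (1.5, 12.5) slices to a regular 8-gon of circumradius 11.966 (√(r²−h²) with h=0.9 from center) (area = (8/2)·11.966²·sin(360°/8) = 405.00 mm²); Taking the union: the regions partially overlap — summed areas 657.00 mm² minus the doubly-counted overlap 45.22 mm² gives 611.79 mm² — area = 611.79 mm²; the cube at (10, 0) (footprint 9.5×28.5) is included at this height (area 270.75 mm²); Taking the first minus the rest: starting from that combined region (611.79 mm²), the 9.5×28.5 cube at (10, 0) partially overlaps it — only the 156.99 mm² overlap (of its 270.75 mm²) is removed, clipping the outline — area = 454.80 mm². So its area = 454.80 mm². Layer 45 is larger (454.80 vs 335.00 mm²).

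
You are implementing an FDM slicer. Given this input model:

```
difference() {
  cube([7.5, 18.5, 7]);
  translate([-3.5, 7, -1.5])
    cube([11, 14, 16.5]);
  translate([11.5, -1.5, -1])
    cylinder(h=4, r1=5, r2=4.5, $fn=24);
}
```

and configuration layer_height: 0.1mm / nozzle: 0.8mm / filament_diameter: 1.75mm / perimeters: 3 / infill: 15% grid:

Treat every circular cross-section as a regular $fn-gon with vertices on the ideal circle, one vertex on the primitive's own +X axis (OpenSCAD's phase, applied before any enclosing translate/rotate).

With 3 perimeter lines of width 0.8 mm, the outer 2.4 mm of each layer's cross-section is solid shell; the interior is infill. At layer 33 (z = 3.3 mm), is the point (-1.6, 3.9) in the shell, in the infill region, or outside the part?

At z = 3.3 mm: the cube (footprint 7.5×18.5) is included at this height; the cube at (-3.5, 7) is present — its section is the full 11×14 rectangle; the cone at (11.5, -1.5) is not intersected at this z (z outside [-1, 3]); Subtracting the remaining from the first: starting from the 7.5×18.5 cube, the 11×14 cube at (-3.5, 7) partially overlaps it — only the 86.25 mm² overlap (of its 154.00 mm²) is removed, clipping the outline — 1 connected region. Overall, the cross-section is a single solid region. The nearest boundary edge runs (0.00, 0.00)→(0.00, 7.00); distance from the point to it = 1.60 mm. The point is not inside any of the regions above, so it lies outside the cross-section (1.60 mm from the nearest boundary).

outside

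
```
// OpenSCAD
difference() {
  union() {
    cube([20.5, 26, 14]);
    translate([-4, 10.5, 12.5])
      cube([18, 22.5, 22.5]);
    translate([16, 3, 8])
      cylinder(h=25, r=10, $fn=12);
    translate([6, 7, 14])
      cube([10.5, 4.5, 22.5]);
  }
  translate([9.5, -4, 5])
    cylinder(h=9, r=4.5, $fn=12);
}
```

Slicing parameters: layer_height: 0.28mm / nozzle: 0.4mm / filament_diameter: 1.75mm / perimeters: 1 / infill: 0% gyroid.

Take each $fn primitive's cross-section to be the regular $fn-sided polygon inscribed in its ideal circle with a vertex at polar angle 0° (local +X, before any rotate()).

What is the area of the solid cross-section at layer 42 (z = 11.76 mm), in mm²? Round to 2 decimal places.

At z = 11.76 mm: the cube (footprint 20.5×26) is included at this height (area 533.00 mm²); the cube at (-4, 10.5) is absent (z outside [12.5, 35]); the cylinder at (16, 3): section is a regular 12-gon, circumradius r=10 (area = (12/2)·10.000²·sin(360°/12) = 300.00 mm²); the cube at (6, 7) does not reach this height (z outside [14, 36.5]); Combining (union): the regions partially overlap — summed areas 833.00 mm² minus the doubly-counted overlap 159.58 mm² gives 673.42 mm² — area = 673.42 mm²; the cylinder at (9.5, -4): section is a regular 12-gon, circumradius r=4.5 (area = (12/2)·4.500²·sin(360°/12) = 60.75 mm²); After the difference (first − rest): starting from the result so far (673.42 mm²), the r=4.5 cylinder at (9.5, -4) partially overlaps it — only the 29.50 mm² overlap (of its 60.75 mm²) is removed, clipping the outline — area = 643.92 mm². Overall, the cross-section is a single solid region. Net area = 643.92 mm².

643.92 mm²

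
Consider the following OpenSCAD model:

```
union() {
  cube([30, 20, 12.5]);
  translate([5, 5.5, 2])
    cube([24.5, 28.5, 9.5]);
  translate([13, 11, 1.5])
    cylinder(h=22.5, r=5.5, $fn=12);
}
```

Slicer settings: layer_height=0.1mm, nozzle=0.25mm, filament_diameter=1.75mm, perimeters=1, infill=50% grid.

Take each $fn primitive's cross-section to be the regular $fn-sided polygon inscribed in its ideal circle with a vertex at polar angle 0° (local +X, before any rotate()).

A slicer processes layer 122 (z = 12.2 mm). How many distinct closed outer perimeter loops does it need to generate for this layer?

1

At z = 12.2 mm: the cube (footprint 30×20) is included at this height; the cube at (5, 5.5) is absent (z outside [2, 11.5]); the r=5.5 cylinder at (13, 11) gives a regular 12-gon of circumradius 5.5 (constant along its height); Merging all regions: the r=5.5 cylinder at (13, 11) lies entirely inside the 30×20 cube, so the union is just the 30×20 cube — 1 connected region. The result has 1 disconnected region.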